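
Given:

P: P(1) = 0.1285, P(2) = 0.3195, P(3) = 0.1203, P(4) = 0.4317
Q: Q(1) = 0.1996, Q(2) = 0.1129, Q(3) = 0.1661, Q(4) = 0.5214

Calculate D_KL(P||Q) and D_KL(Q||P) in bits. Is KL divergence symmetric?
D_KL(P||Q) = 0.2243 bits, D_KL(Q||P) = 0.1767 bits. No, KL divergence is not symmetric.

D_KL(P||Q) = Σ P(x) log₂(P(x)/Q(x))

Computing term by term:
  P(1)·log₂(P(1)/Q(1)) = 0.1285·log₂(0.1285/0.1996) = -0.08164
  P(2)·log₂(P(2)/Q(2)) = 0.3195·log₂(0.3195/0.1129) = 0.47950
  P(3)·log₂(P(3)/Q(3)) = 0.1203·log₂(0.1203/0.1661) = -0.05599
  P(4)·log₂(P(4)/Q(4)) = 0.4317·log₂(0.4317/0.5214) = -0.11758

D_KL(P||Q) = -0.08164 + 0.47950 - 0.05599 - 0.11758 = 0.22429 ≈ 0.2243 bits

D_KL(Q||P) = Σ Q(x) log₂(Q(x)/P(x))

Computing term by term:
  Q(1)·log₂(Q(1)/P(1)) = 0.1996·log₂(0.1996/0.1285) = 0.12681
  Q(2)·log₂(Q(2)/P(2)) = 0.1129·log₂(0.1129/0.3195) = -0.16944
  Q(3)·log₂(Q(3)/P(3)) = 0.1661·log₂(0.1661/0.1203) = 0.07731
  Q(4)·log₂(Q(4)/P(4)) = 0.5214·log₂(0.5214/0.4317) = 0.14201

D_KL(Q||P) = 0.12681 - 0.16944 + 0.07731 + 0.14201 = 0.17669 ≈ 0.1767 bits

These are NOT equal (difference: 0.0476 bits). KL divergence is asymmetric: D_KL(P||Q) ≠ D_KL(Q||P) in general.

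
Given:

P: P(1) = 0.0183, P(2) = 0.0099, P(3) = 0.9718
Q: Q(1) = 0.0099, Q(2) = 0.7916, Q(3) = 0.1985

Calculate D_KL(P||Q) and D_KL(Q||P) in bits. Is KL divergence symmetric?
D_KL(P||Q) = 2.1805 bits, D_KL(Q||P) = 4.5402 bits. No, KL divergence is not symmetric.

D_KL(P||Q) = Σ P(x) log₂(P(x)/Q(x))

Computing term by term:
  P(1)·log₂(P(1)/Q(1)) = 0.0183·log₂(0.0183/0.0099) = 0.01622
  P(2)·log₂(P(2)/Q(2)) = 0.0099·log₂(0.0099/0.7916) = -0.06258
  P(3)·log₂(P(3)/Q(3)) = 0.9718·log₂(0.9718/0.1985) = 2.22690

D_KL(P||Q) = 0.01622 - 0.06258 + 2.22690 = 2.18054 ≈ 2.1805 bits

D_KL(Q||P) = Σ Q(x) log₂(Q(x)/P(x))

Computing term by term:
  Q(1)·log₂(Q(1)/P(1)) = 0.0099·log₂(0.0099/0.0183) = -0.00877
  Q(2)·log₂(Q(2)/P(2)) = 0.7916·log₂(0.7916/0.0099) = 5.00386
  Q(3)·log₂(Q(3)/P(3)) = 0.1985·log₂(0.1985/0.9718) = -0.45487

D_KL(Q||P) = -0.00877 + 5.00386 - 0.45487 = 4.54022 ≈ 4.5402 bits

These are NOT equal (difference: 2.3597 bits). KL divergence is asymmetric: D_KL(P||Q) ≠ D_KL(Q||P) in general.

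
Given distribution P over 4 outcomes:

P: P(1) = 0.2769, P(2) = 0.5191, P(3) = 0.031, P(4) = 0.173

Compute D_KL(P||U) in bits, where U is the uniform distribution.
0.4028 bits

U(i) = 1/4 for all i

D_KL(P||U) = Σ P(x) log₂(P(x) / (1/4))
           = Σ P(x) log₂(P(x)) + log₂(4)
           = log₂(4) - H(P)

H(P) = -Σ P(x) log₂(P(x)):
  -P(1)·log₂(P(1)) = -(0.2769)·log₂(0.2769) = 0.51297
  -P(2)·log₂(P(2)) = -(0.5191)·log₂(0.5191) = 0.49102
  -P(3)·log₂(P(3)) = -(0.031)·log₂(0.031) = 0.15536
  -P(4)·log₂(P(4)) = -(0.173)·log₂(0.173) = 0.43789
H(P) = 0.51297 + 0.49102 + 0.15536 + 0.43789 = 1.59724 bits

log₂(4) = 2.00000 bits

D_KL(P||U) = 2.00000 - 1.59724 = 0.40276 ≈ 0.4028 bits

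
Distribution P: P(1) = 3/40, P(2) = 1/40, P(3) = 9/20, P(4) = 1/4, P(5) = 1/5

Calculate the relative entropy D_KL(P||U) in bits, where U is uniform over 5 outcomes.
0.4258 bits

U(i) = 1/5 for all i

D_KL(P||U) = Σ P(x) log₂(P(x) / (1/5))
           = Σ P(x) log₂(P(x)) + log₂(5)
           = log₂(5) - H(P)

H(P) = -Σ P(x) log₂(P(x)):
  -P(1)·log₂(P(1)) = -(3/40)·log₂(3/40) = 0.28027
  -P(2)·log₂(P(2)) = -(1/40)·log₂(1/40) = 0.13305
  -P(3)·log₂(P(3)) = -(9/20)·log₂(9/20) = 0.51840
  -P(4)·log₂(P(4)) = -(1/4)·log₂(1/4) = 0.50000
  -P(5)·log₂(P(5)) = -(1/5)·log₂(1/5) = 0.46439
H(P) = 0.28027 + 0.13305 + 0.51840 + 0.50000 + 0.46439 = 1.89611 bits

log₂(5) = 2.32193 bits

D_KL(P||U) = 2.32193 - 1.89611 = 0.42582 ≈ 0.4258 bits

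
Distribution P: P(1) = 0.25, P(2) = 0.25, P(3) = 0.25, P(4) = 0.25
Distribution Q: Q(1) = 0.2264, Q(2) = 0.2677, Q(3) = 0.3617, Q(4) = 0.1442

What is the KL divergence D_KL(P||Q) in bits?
0.0763 bits

D_KL(P||Q) = Σ P(x) log₂(P(x)/Q(x))

Computing term by term:
  P(1)·log₂(P(1)/Q(1)) = 0.25·log₂(0.25/0.2264) = 0.03576
  P(2)·log₂(P(2)/Q(2)) = 0.25·log₂(0.25/0.2677) = -0.02467
  P(3)·log₂(P(3)/Q(3)) = 0.25·log₂(0.25/0.3617) = -0.13322
  P(4)·log₂(P(4)/Q(4)) = 0.25·log₂(0.25/0.1442) = 0.19846

D_KL(P||Q) = 0.03576 - 0.02467 - 0.13322 + 0.19846 = 0.07633 ≈ 0.0763 bits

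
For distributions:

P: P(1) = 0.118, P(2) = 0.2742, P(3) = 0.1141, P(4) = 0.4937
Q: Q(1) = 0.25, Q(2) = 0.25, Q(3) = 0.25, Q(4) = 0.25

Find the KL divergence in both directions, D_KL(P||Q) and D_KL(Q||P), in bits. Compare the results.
D_KL(P||Q) = 0.2643 bits, D_KL(Q||P) = 0.2749 bits. D_KL(Q||P) is larger than D_KL(P||Q) by 0.0106 bits; the two directions differ.

D_KL(P||Q) = Σ P(x) log₂(P(x)/Q(x))

Computing term by term:
  P(1)·log₂(P(1)/Q(1)) = 0.118·log₂(0.118/0.25) = -0.12781
  P(2)·log₂(P(2)/Q(2)) = 0.2742·log₂(0.2742/0.25) = 0.03655
  P(3)·log₂(P(3)/Q(3)) = 0.1141·log₂(0.1141/0.25) = -0.12912
  P(4)·log₂(P(4)/Q(4)) = 0.4937·log₂(0.4937/0.25) = 0.48467

D_KL(P||Q) = -0.12781 + 0.03655 - 0.12912 + 0.48467 = 0.26429 ≈ 0.2643 bits

D_KL(Q||P) = Σ Q(x) log₂(Q(x)/P(x))

Computing term by term:
  Q(1)·log₂(Q(1)/P(1)) = 0.25·log₂(0.25/0.118) = 0.27079
  Q(2)·log₂(Q(2)/P(2)) = 0.25·log₂(0.25/0.2742) = -0.03333
  Q(3)·log₂(Q(3)/P(3)) = 0.25·log₂(0.25/0.1141) = 0.28291
  Q(4)·log₂(Q(4)/P(4)) = 0.25·log₂(0.25/0.4937) = -0.24543

D_KL(Q||P) = 0.27079 - 0.03333 + 0.28291 - 0.24543 = 0.27494 ≈ 0.2749 bits

These are NOT equal (difference: 0.0106 bits). KL divergence is asymmetric: D_KL(P||Q) ≠ D_KL(Q||P) in general.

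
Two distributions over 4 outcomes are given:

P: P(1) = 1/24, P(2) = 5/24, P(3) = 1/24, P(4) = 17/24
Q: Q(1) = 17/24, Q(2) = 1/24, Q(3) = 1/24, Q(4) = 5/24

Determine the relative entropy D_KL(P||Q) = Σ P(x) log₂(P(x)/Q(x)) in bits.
1.5640 bits

D_KL(P||Q) = Σ P(x) log₂(P(x)/Q(x))

Computing term by term:
  P(1)·log₂(P(1)/Q(1)) = (1/24)·log₂((1/24)/(17/24)) = -0.17031
  P(2)·log₂(P(2)/Q(2)) = (5/24)·log₂((5/24)/(1/24)) = 0.48374
  P(3)·log₂(P(3)/Q(3)) = (1/24)·log₂((1/24)/(1/24)) = 0.00000
  P(4)·log₂(P(4)/Q(4)) = (17/24)·log₂((17/24)/(5/24)) = 1.25059

D_KL(P||Q) = -0.17031 + 0.48374 + 0.00000 + 1.25059 = 1.56402 ≈ 1.5640 bits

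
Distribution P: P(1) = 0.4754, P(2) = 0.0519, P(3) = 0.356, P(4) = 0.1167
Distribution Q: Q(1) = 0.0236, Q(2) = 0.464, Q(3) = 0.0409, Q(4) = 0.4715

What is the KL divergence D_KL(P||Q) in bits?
2.7718 bits

D_KL(P||Q) = Σ P(x) log₂(P(x)/Q(x))

Computing term by term:
  P(1)·log₂(P(1)/Q(1)) = 0.4754·log₂(0.4754/0.0236) = 2.05957
  P(2)·log₂(P(2)/Q(2)) = 0.0519·log₂(0.0519/0.464) = -0.16402
  P(3)·log₂(P(3)/Q(3)) = 0.356·log₂(0.356/0.0409) = 1.11133
  P(4)·log₂(P(4)/Q(4)) = 0.1167·log₂(0.1167/0.4715) = -0.23509

D_KL(P||Q) = 2.05957 - 0.16402 + 1.11133 - 0.23509 = 2.77179 ≈ 2.7718 bits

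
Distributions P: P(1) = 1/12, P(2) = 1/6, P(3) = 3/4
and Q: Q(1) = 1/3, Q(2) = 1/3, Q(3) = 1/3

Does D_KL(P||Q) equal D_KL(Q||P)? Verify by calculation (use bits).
D_KL(P||Q) = 0.5441 bits, D_KL(Q||P) = 0.6100 bits. No — D_KL(P||Q) ≠ D_KL(Q||P) for this pair.

D_KL(P||Q) = Σ P(x) log₂(P(x)/Q(x))

Computing term by term:
  P(1)·log₂(P(1)/Q(1)) = (1/12)·log₂((1/12)/(1/3)) = -0.16667
  P(2)·log₂(P(2)/Q(2)) = (1/6)·log₂((1/6)/(1/3)) = -0.16667
  P(3)·log₂(P(3)/Q(3)) = (3/4)·log₂((3/4)/(1/3)) = 0.87744

D_KL(P||Q) = -0.16667 - 0.16667 + 0.87744 = 0.54410 ≈ 0.5441 bits

D_KL(Q||P) = Σ Q(x) log₂(Q(x)/P(x))

Computing term by term:
  Q(1)·log₂(Q(1)/P(1)) = (1/3)·log₂((1/3)/(1/12)) = 0.66667
  Q(2)·log₂(Q(2)/P(2)) = (1/3)·log₂((1/3)/(1/6)) = 0.33333
  Q(3)·log₂(Q(3)/P(3)) = (1/3)·log₂((1/3)/(3/4)) = -0.38998

D_KL(Q||P) = 0.66667 + 0.33333 - 0.38998 = 0.61002 ≈ 0.6100 bits

These are NOT equal (difference: 0.0659 bits). KL divergence is asymmetric: D_KL(P||Q) ≠ D_KL(Q||P) in general.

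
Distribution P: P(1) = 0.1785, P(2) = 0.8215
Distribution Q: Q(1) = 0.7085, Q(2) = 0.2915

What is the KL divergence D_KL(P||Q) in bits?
0.8729 bits

D_KL(P||Q) = Σ P(x) log₂(P(x)/Q(x))

Computing term by term:
  P(1)·log₂(P(1)/Q(1)) = 0.1785·log₂(0.1785/0.7085) = -0.35501
  P(2)·log₂(P(2)/Q(2)) = 0.8215·log₂(0.8215/0.2915) = 1.22795

D_KL(P||Q) = -0.35501 + 1.22795 = 0.87294 ≈ 0.8729 bits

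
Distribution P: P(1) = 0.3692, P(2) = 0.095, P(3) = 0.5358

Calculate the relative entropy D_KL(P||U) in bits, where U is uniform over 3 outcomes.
0.2493 bits

U(i) = 1/3 for all i

D_KL(P||U) = Σ P(x) log₂(P(x) / (1/3))
           = Σ P(x) log₂(P(x)) + log₂(3)
           = log₂(3) - H(P)

H(P) = -Σ P(x) log₂(P(x)):
  -P(1)·log₂(P(1)) = -(0.3692)·log₂(0.3692) = 0.53073
  -P(2)·log₂(P(2)) = -(0.095)·log₂(0.095) = 0.32261
  -P(3)·log₂(P(3)) = -(0.5358)·log₂(0.5358) = 0.48235
H(P) = 0.53073 + 0.32261 + 0.48235 = 1.33569 bits

log₂(3) = 1.58496 bits

D_KL(P||U) = 1.58496 - 1.33569 = 0.24927 ≈ 0.2493 bits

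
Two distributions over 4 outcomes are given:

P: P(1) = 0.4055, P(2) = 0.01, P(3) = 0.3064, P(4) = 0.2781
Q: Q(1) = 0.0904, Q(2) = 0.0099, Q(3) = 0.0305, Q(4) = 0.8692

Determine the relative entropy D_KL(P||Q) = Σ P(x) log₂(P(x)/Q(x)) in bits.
1.4408 bits

D_KL(P||Q) = Σ P(x) log₂(P(x)/Q(x))

Computing term by term:
  P(1)·log₂(P(1)/Q(1)) = 0.4055·log₂(0.4055/0.0904) = 0.87803
  P(2)·log₂(P(2)/Q(2)) = 0.01·log₂(0.01/0.0099) = 0.00014
  P(3)·log₂(P(3)/Q(3)) = 0.3064·log₂(0.3064/0.0305) = 1.01986
  P(4)·log₂(P(4)/Q(4)) = 0.2781·log₂(0.2781/0.8692) = -0.45722

D_KL(P||Q) = 0.87803 + 0.00014 + 1.01986 - 0.45722 = 1.44081 ≈ 1.4408 bits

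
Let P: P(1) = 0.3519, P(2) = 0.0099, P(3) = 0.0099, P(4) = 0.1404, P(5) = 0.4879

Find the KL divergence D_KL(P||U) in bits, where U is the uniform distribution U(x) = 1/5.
0.7571 bits

U(i) = 1/5 for all i

D_KL(P||U) = Σ P(x) log₂(P(x) / (1/5))
           = Σ P(x) log₂(P(x)) + log₂(5)
           = log₂(5) - H(P)

H(P) = -Σ P(x) log₂(P(x)):
  -P(1)·log₂(P(1)) = -(0.3519)·log₂(0.3519) = 0.53023
  -P(2)·log₂(P(2)) = -(0.0099)·log₂(0.0099) = 0.06592
  -P(3)·log₂(P(3)) = -(0.0099)·log₂(0.0099) = 0.06592
  -P(4)·log₂(P(4)) = -(0.1404)·log₂(0.1404) = 0.39767
  -P(5)·log₂(P(5)) = -(0.4879)·log₂(0.4879) = 0.50514
H(P) = 0.53023 + 0.06592 + 0.06592 + 0.39767 + 0.50514 = 1.56488 bits

log₂(5) = 2.32193 bits

D_KL(P||U) = 2.32193 - 1.56488 = 0.75705 ≈ 0.7571 bits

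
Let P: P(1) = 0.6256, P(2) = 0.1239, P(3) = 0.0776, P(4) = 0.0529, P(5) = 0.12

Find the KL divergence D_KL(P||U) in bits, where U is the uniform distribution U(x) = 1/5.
0.6477 bits

U(i) = 1/5 for all i

D_KL(P||U) = Σ P(x) log₂(P(x) / (1/5))
           = Σ P(x) log₂(P(x)) + log₂(5)
           = log₂(5) - H(P)

H(P) = -Σ P(x) log₂(P(x)):
  -P(1)·log₂(P(1)) = -(0.6256)·log₂(0.6256) = 0.42334
  -P(2)·log₂(P(2)) = -(0.1239)·log₂(0.1239) = 0.37328
  -P(3)·log₂(P(3)) = -(0.0776)·log₂(0.0776) = 0.28617
  -P(4)·log₂(P(4)) = -(0.0529)·log₂(0.0529) = 0.22433
  -P(5)·log₂(P(5)) = -(0.12)·log₂(0.12) = 0.36707
H(P) = 0.42334 + 0.37328 + 0.28617 + 0.22433 + 0.36707 = 1.67419 bits

log₂(5) = 2.32193 bits

D_KL(P||U) = 2.32193 - 1.67419 = 0.64774 ≈ 0.6477 bits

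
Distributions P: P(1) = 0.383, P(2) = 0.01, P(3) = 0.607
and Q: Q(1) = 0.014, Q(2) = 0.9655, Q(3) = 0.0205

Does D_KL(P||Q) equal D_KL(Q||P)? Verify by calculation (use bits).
D_KL(P||Q) = 4.7295 bits, D_KL(Q||P) = 6.1987 bits. No — D_KL(P||Q) ≠ D_KL(Q||P) for this pair.

D_KL(P||Q) = Σ P(x) log₂(P(x)/Q(x))

Computing term by term:
  P(1)·log₂(P(1)/Q(1)) = 0.383·log₂(0.383/0.014) = 1.82838
  P(2)·log₂(P(2)/Q(2)) = 0.01·log₂(0.01/0.9655) = -0.06593
  P(3)·log₂(P(3)/Q(3)) = 0.607·log₂(0.607/0.0205) = 2.96702

D_KL(P||Q) = 1.82838 - 0.06593 + 2.96702 = 4.72947 ≈ 4.7295 bits

D_KL(Q||P) = Σ Q(x) log₂(Q(x)/P(x))

Computing term by term:
  Q(1)·log₂(Q(1)/P(1)) = 0.014·log₂(0.014/0.383) = -0.06683
  Q(2)·log₂(Q(2)/P(2)) = 0.9655·log₂(0.9655/0.01) = 6.36574
  Q(3)·log₂(Q(3)/P(3)) = 0.0205·log₂(0.0205/0.607) = -0.10020

D_KL(Q||P) = -0.06683 + 6.36574 - 0.10020 = 6.19871 ≈ 6.1987 bits

These are NOT equal (difference: 1.4692 bits). KL divergence is asymmetric: D_KL(P||Q) ≠ D_KL(Q||P) in general.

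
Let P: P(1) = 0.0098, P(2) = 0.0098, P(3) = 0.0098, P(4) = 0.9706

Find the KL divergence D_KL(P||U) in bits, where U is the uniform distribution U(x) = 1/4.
1.7620 bits

U(i) = 1/4 for all i

D_KL(P||U) = Σ P(x) log₂(P(x) / (1/4))
           = Σ P(x) log₂(P(x)) + log₂(4)
           = log₂(4) - H(P)

H(P) = -Σ P(x) log₂(P(x)):
  -P(1)·log₂(P(1)) = -(0.0098)·log₂(0.0098) = 0.06540
  -P(2)·log₂(P(2)) = -(0.0098)·log₂(0.0098) = 0.06540
  -P(3)·log₂(P(3)) = -(0.0098)·log₂(0.0098) = 0.06540
  -P(4)·log₂(P(4)) = -(0.9706)·log₂(0.9706) = 0.04179
H(P) = 0.06540 + 0.06540 + 0.06540 + 0.04179 = 0.23799 bits

log₂(4) = 2.00000 bits

D_KL(P||U) = 2.00000 - 0.23799 = 1.76201 ≈ 1.7620 bits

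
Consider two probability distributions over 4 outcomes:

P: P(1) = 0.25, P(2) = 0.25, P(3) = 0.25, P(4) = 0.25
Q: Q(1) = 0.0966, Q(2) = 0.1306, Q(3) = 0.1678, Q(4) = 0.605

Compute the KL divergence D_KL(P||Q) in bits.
0.4022 bits

D_KL(P||Q) = Σ P(x) log₂(P(x)/Q(x))

Computing term by term:
  P(1)·log₂(P(1)/Q(1)) = 0.25·log₂(0.25/0.0966) = 0.34296
  P(2)·log₂(P(2)/Q(2)) = 0.25·log₂(0.25/0.1306) = 0.23419
  P(3)·log₂(P(3)/Q(3)) = 0.25·log₂(0.25/0.1678) = 0.14380
  P(4)·log₂(P(4)/Q(4)) = 0.25·log₂(0.25/0.605) = -0.31875

D_KL(P||Q) = 0.34296 + 0.23419 + 0.14380 - 0.31875 = 0.40220 ≈ 0.4022 bits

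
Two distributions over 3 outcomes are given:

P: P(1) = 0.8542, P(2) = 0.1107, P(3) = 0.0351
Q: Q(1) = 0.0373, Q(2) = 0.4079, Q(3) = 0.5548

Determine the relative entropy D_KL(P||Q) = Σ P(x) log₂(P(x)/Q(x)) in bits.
3.5106 bits

D_KL(P||Q) = Σ P(x) log₂(P(x)/Q(x))

Computing term by term:
  P(1)·log₂(P(1)/Q(1)) = 0.8542·log₂(0.8542/0.0373) = 3.85870
  P(2)·log₂(P(2)/Q(2)) = 0.1107·log₂(0.1107/0.4079) = -0.20829
  P(3)·log₂(P(3)/Q(3)) = 0.0351·log₂(0.0351/0.5548) = -0.13978

D_KL(P||Q) = 3.85870 - 0.20829 - 0.13978 = 3.51063 ≈ 3.5106 bits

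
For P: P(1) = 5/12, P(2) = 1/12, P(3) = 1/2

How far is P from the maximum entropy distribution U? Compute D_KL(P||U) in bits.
0.2600 bits

U(i) = 1/3 for all i

D_KL(P||U) = Σ P(x) log₂(P(x) / (1/3))
           = Σ P(x) log₂(P(x)) + log₂(3)
           = log₂(3) - H(P)

H(P) = -Σ P(x) log₂(P(x)):
  -P(1)·log₂(P(1)) = -(5/12)·log₂(5/12) = 0.52626
  -P(2)·log₂(P(2)) = -(1/12)·log₂(1/12) = 0.29875
  -P(3)·log₂(P(3)) = -(1/2)·log₂(1/2) = 0.50000
H(P) = 0.52626 + 0.29875 + 0.50000 = 1.32501 bits

log₂(3) = 1.58496 bits

D_KL(P||U) = 1.58496 - 1.32501 = 0.25995 ≈ 0.2600 bits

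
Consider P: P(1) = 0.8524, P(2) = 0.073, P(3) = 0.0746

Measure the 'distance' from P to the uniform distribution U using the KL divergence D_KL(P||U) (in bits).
0.8336 bits

U(i) = 1/3 for all i

D_KL(P||U) = Σ P(x) log₂(P(x) / (1/3))
           = Σ P(x) log₂(P(x)) + log₂(3)
           = log₂(3) - H(P)

H(P) = -Σ P(x) log₂(P(x)):
  -P(1)·log₂(P(1)) = -(0.8524)·log₂(0.8524) = 0.19639
  -P(2)·log₂(P(2)) = -(0.073)·log₂(0.073) = 0.27565
  -P(3)·log₂(P(3)) = -(0.0746)·log₂(0.0746) = 0.27935
H(P) = 0.19639 + 0.27565 + 0.27935 = 0.75139 bits

log₂(3) = 1.58496 bits

D_KL(P||U) = 1.58496 - 0.75139 = 0.83357 ≈ 0.8336 bits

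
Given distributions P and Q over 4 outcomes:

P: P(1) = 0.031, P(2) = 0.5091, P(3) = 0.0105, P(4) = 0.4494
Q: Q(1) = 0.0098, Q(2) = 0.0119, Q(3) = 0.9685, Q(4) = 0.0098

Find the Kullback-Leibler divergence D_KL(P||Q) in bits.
5.2220 bits

D_KL(P||Q) = Σ P(x) log₂(P(x)/Q(x))

Computing term by term:
  P(1)·log₂(P(1)/Q(1)) = 0.031·log₂(0.031/0.0098) = 0.05150
  P(2)·log₂(P(2)/Q(2)) = 0.5091·log₂(0.5091/0.0119) = 2.75877
  P(3)·log₂(P(3)/Q(3)) = 0.0105·log₂(0.0105/0.9685) = -0.06854
  P(4)·log₂(P(4)/Q(4)) = 0.4494·log₂(0.4494/0.0098) = 2.48027

D_KL(P||Q) = 0.05150 + 2.75877 - 0.06854 + 2.48027 = 5.22200 ≈ 5.2220 bits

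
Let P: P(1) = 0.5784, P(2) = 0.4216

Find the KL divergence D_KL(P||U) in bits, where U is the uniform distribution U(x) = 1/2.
0.0178 bits

U(i) = 1/2 for all i

D_KL(P||U) = Σ P(x) log₂(P(x) / (1/2))
           = Σ P(x) log₂(P(x)) + log₂(2)
           = log₂(2) - H(P)

H(P) = -Σ P(x) log₂(P(x)):
  -P(1)·log₂(P(1)) = -(0.5784)·log₂(0.5784) = 0.45686
  -P(2)·log₂(P(2)) = -(0.4216)·log₂(0.4216) = 0.52534
H(P) = 0.45686 + 0.52534 = 0.98220 bits

log₂(2) = 1.00000 bits

D_KL(P||U) = 1.00000 - 0.98220 = 0.01780 ≈ 0.0178 bits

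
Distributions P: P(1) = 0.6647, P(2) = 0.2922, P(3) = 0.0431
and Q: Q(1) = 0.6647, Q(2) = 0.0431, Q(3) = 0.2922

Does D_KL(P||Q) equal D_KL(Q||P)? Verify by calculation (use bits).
D_KL(P||Q) = 0.6878 bits, D_KL(Q||P) = 0.6878 bits. Yes — for this pair D_KL(P||Q) = D_KL(Q||P).

D_KL(P||Q) = Σ P(x) log₂(P(x)/Q(x))

Computing term by term:
  P(1)·log₂(P(1)/Q(1)) = 0.6647·log₂(0.6647/0.6647) = 0.00000
  P(2)·log₂(P(2)/Q(2)) = 0.2922·log₂(0.2922/0.0431) = 0.80682
  P(3)·log₂(P(3)/Q(3)) = 0.0431·log₂(0.0431/0.2922) = -0.11901

D_KL(P||Q) = 0.00000 + 0.80682 - 0.11901 = 0.68781 ≈ 0.6878 bits

D_KL(Q||P) = Σ Q(x) log₂(Q(x)/P(x))

Computing term by term:
  Q(1)·log₂(Q(1)/P(1)) = 0.6647·log₂(0.6647/0.6647) = 0.00000
  Q(2)·log₂(Q(2)/P(2)) = 0.0431·log₂(0.0431/0.2922) = -0.11901
  Q(3)·log₂(Q(3)/P(3)) = 0.2922·log₂(0.2922/0.0431) = 0.80682

D_KL(Q||P) = 0.00000 - 0.11901 + 0.80682 = 0.68781 ≈ 0.6878 bits

These ARE equal here. Q is P with outcomes relabeled (Q(2) = P(3), Q(3) = P(2)) by a relabeling that is its own inverse, so the two sums contain exactly the same terms in a different order. This is a special case — KL divergence is not symmetric in general: D_KL(P||Q) ≠ D_KL(Q||P) for most P, Q.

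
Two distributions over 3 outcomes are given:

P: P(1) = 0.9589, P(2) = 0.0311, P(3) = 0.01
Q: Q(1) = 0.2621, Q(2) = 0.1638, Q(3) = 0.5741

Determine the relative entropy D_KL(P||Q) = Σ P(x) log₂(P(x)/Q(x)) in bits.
1.6614 bits

D_KL(P||Q) = Σ P(x) log₂(P(x)/Q(x))

Computing term by term:
  P(1)·log₂(P(1)/Q(1)) = 0.9589·log₂(0.9589/0.2621) = 1.79435
  P(2)·log₂(P(2)/Q(2)) = 0.0311·log₂(0.0311/0.1638) = -0.07455
  P(3)·log₂(P(3)/Q(3)) = 0.01·log₂(0.01/0.5741) = -0.05843

D_KL(P||Q) = 1.79435 - 0.07455 - 0.05843 = 1.66137 ≈ 1.6614 bits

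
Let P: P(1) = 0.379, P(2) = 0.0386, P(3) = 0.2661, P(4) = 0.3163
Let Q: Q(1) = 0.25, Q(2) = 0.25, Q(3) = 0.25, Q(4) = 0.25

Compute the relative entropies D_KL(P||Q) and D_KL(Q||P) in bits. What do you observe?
D_KL(P||Q) = 0.2548 bits, D_KL(Q||P) = 0.4164 bits. The two directions give different values (D_KL(Q||P) exceeds D_KL(P||Q) by 0.1616 bits): KL divergence is asymmetric.

D_KL(P||Q) = Σ P(x) log₂(P(x)/Q(x))

Computing term by term:
  P(1)·log₂(P(1)/Q(1)) = 0.379·log₂(0.379/0.25) = 0.22750
  P(2)·log₂(P(2)/Q(2)) = 0.0386·log₂(0.0386/0.25) = -0.10404
  P(3)·log₂(P(3)/Q(3)) = 0.2661·log₂(0.2661/0.25) = 0.02396
  P(4)·log₂(P(4)/Q(4)) = 0.3163·log₂(0.3163/0.25) = 0.10734

D_KL(P||Q) = 0.22750 - 0.10404 + 0.02396 + 0.10734 = 0.25476 ≈ 0.2548 bits

D_KL(Q||P) = Σ Q(x) log₂(Q(x)/P(x))

Computing term by term:
  Q(1)·log₂(Q(1)/P(1)) = 0.25·log₂(0.25/0.379) = -0.15007
  Q(2)·log₂(Q(2)/P(2)) = 0.25·log₂(0.25/0.0386) = 0.67381
  Q(3)·log₂(Q(3)/P(3)) = 0.25·log₂(0.25/0.2661) = -0.02251
  Q(4)·log₂(Q(4)/P(4)) = 0.25·log₂(0.25/0.3163) = -0.08484

D_KL(Q||P) = -0.15007 + 0.67381 - 0.02251 - 0.08484 = 0.41639 ≈ 0.4164 bits

These are NOT equal (difference: 0.1616 bits). KL divergence is asymmetric: D_KL(P||Q) ≠ D_KL(Q||P) in general.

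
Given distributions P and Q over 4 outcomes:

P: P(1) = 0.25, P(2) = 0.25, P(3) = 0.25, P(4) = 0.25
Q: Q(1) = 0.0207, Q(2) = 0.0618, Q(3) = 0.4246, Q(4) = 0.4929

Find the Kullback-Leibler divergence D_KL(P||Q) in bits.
0.9667 bits

D_KL(P||Q) = Σ P(x) log₂(P(x)/Q(x))

Computing term by term:
  P(1)·log₂(P(1)/Q(1)) = 0.25·log₂(0.25/0.0207) = 0.89856
  P(2)·log₂(P(2)/Q(2)) = 0.25·log₂(0.25/0.0618) = 0.50406
  P(3)·log₂(P(3)/Q(3)) = 0.25·log₂(0.25/0.4246) = -0.19104
  P(4)·log₂(P(4)/Q(4)) = 0.25·log₂(0.25/0.4929) = -0.24484

D_KL(P||Q) = 0.89856 + 0.50406 - 0.19104 - 0.24484 = 0.96674 ≈ 0.9667 bits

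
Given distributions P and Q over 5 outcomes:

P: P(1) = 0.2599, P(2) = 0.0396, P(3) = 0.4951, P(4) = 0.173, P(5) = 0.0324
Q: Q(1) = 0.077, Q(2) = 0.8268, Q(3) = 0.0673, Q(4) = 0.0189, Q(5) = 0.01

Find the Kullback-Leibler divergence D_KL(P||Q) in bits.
2.3155 bits

D_KL(P||Q) = Σ P(x) log₂(P(x)/Q(x))

Computing term by term:
  P(1)·log₂(P(1)/Q(1)) = 0.2599·log₂(0.2599/0.077) = 0.45613
  P(2)·log₂(P(2)/Q(2)) = 0.0396·log₂(0.0396/0.8268) = -0.17361
  P(3)·log₂(P(3)/Q(3)) = 0.4951·log₂(0.4951/0.0673) = 1.42541
  P(4)·log₂(P(4)/Q(4)) = 0.173·log₂(0.173/0.0189) = 0.55262
  P(5)·log₂(P(5)/Q(5)) = 0.0324·log₂(0.0324/0.01) = 0.05495

D_KL(P||Q) = 0.45613 - 0.17361 + 1.42541 + 0.55262 + 0.05495 = 2.31550 ≈ 2.3155 bits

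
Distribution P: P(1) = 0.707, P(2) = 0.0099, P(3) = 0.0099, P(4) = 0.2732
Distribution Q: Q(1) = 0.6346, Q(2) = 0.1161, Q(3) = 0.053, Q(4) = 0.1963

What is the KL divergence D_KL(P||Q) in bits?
0.1814 bits

D_KL(P||Q) = Σ P(x) log₂(P(x)/Q(x))

Computing term by term:
  P(1)·log₂(P(1)/Q(1)) = 0.707·log₂(0.707/0.6346) = 0.11019
  P(2)·log₂(P(2)/Q(2)) = 0.0099·log₂(0.0099/0.1161) = -0.03516
  P(3)·log₂(P(3)/Q(3)) = 0.0099·log₂(0.0099/0.053) = -0.02396
  P(4)·log₂(P(4)/Q(4)) = 0.2732·log₂(0.2732/0.1963) = 0.13029

D_KL(P||Q) = 0.11019 - 0.03516 - 0.02396 + 0.13029 = 0.18136 ≈ 0.1814 bits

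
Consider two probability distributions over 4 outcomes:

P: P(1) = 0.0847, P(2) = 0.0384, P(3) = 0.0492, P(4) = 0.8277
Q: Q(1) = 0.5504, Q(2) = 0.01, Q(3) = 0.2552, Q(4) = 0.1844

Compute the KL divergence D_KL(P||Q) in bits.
1.5220 bits

D_KL(P||Q) = Σ P(x) log₂(P(x)/Q(x))

Computing term by term:
  P(1)·log₂(P(1)/Q(1)) = 0.0847·log₂(0.0847/0.5504) = -0.22869
  P(2)·log₂(P(2)/Q(2)) = 0.0384·log₂(0.0384/0.01) = 0.07454
  P(3)·log₂(P(3)/Q(3)) = 0.0492·log₂(0.0492/0.2552) = -0.11684
  P(4)·log₂(P(4)/Q(4)) = 0.8277·log₂(0.8277/0.1844) = 1.79302

D_KL(P||Q) = -0.22869 + 0.07454 - 0.11684 + 1.79302 = 1.52203 ≈ 1.5220 bits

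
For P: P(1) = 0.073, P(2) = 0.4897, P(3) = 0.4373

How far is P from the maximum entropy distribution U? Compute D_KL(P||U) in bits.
0.2831 bits

U(i) = 1/3 for all i

D_KL(P||U) = Σ P(x) log₂(P(x) / (1/3))
           = Σ P(x) log₂(P(x)) + log₂(3)
           = log₂(3) - H(P)

H(P) = -Σ P(x) log₂(P(x)):
  -P(1)·log₂(P(1)) = -(0.073)·log₂(0.073) = 0.27565
  -P(2)·log₂(P(2)) = -(0.4897)·log₂(0.4897) = 0.50441
  -P(3)·log₂(P(3)) = -(0.4373)·log₂(0.4373) = 0.52183
H(P) = 0.27565 + 0.50441 + 0.52183 = 1.30189 bits

log₂(3) = 1.58496 bits

D_KL(P||U) = 1.58496 - 1.30189 = 0.28307 ≈ 0.2831 bits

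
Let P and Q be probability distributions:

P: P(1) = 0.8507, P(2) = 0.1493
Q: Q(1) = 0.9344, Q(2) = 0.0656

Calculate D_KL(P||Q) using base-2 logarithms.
0.0620 bits

D_KL(P||Q) = Σ P(x) log₂(P(x)/Q(x))

Computing term by term:
  P(1)·log₂(P(1)/Q(1)) = 0.8507·log₂(0.8507/0.9344) = -0.11518
  P(2)·log₂(P(2)/Q(2)) = 0.1493·log₂(0.1493/0.0656) = 0.17714

D_KL(P||Q) = -0.11518 + 0.17714 = 0.06196 ≈ 0.0620 bits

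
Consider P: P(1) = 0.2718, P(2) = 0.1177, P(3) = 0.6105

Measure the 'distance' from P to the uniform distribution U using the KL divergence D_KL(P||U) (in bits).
0.2762 bits

U(i) = 1/3 for all i

D_KL(P||U) = Σ P(x) log₂(P(x) / (1/3))
           = Σ P(x) log₂(P(x)) + log₂(3)
           = log₂(3) - H(P)

H(P) = -Σ P(x) log₂(P(x)):
  -P(1)·log₂(P(1)) = -(0.2718)·log₂(0.2718) = 0.51082
  -P(2)·log₂(P(2)) = -(0.1177)·log₂(0.1177) = 0.36332
  -P(3)·log₂(P(3)) = -(0.6105)·log₂(0.6105) = 0.43464
H(P) = 0.51082 + 0.36332 + 0.43464 = 1.30878 bits

log₂(3) = 1.58496 bits

D_KL(P||U) = 1.58496 - 1.30878 = 0.27618 ≈ 0.2762 bits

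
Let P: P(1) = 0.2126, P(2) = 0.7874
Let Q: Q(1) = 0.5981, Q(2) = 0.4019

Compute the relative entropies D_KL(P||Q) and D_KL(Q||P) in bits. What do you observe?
D_KL(P||Q) = 0.4467 bits, D_KL(Q||P) = 0.5026 bits. The two directions give different values (D_KL(Q||P) exceeds D_KL(P||Q) by 0.0559 bits): KL divergence is asymmetric.

D_KL(P||Q) = Σ P(x) log₂(P(x)/Q(x))

Computing term by term:
  P(1)·log₂(P(1)/Q(1)) = 0.2126·log₂(0.2126/0.5981) = -0.31725
  P(2)·log₂(P(2)/Q(2)) = 0.7874·log₂(0.7874/0.4019) = 0.76398

D_KL(P||Q) = -0.31725 + 0.76398 = 0.44673 ≈ 0.4467 bits

D_KL(Q||P) = Σ Q(x) log₂(Q(x)/P(x))

Computing term by term:
  Q(1)·log₂(Q(1)/P(1)) = 0.5981·log₂(0.5981/0.2126) = 0.89251
  Q(2)·log₂(Q(2)/P(2)) = 0.4019·log₂(0.4019/0.7874) = -0.38995

D_KL(Q||P) = 0.89251 - 0.38995 = 0.50256 ≈ 0.5026 bits

These are NOT equal (difference: 0.0559 bits). KL divergence is asymmetric: D_KL(P||Q) ≠ D_KL(Q||P) in general.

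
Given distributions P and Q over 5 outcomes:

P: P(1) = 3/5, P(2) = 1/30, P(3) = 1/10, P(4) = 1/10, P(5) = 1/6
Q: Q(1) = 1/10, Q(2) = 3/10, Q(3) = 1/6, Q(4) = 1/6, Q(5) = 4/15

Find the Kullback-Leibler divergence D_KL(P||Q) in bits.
1.1849 bits

D_KL(P||Q) = Σ P(x) log₂(P(x)/Q(x))

Computing term by term:
  P(1)·log₂(P(1)/Q(1)) = (3/5)·log₂((3/5)/(1/10)) = 1.55098
  P(2)·log₂(P(2)/Q(2)) = (1/30)·log₂((1/30)/(3/10)) = -0.10566
  P(3)·log₂(P(3)/Q(3)) = (1/10)·log₂((1/10)/(1/6)) = -0.07370
  P(4)·log₂(P(4)/Q(4)) = (1/10)·log₂((1/10)/(1/6)) = -0.07370
  P(5)·log₂(P(5)/Q(5)) = (1/6)·log₂((1/6)/(4/15)) = -0.11301

D_KL(P||Q) = 1.55098 - 0.10566 - 0.07370 - 0.07370 - 0.11301 = 1.18491 ≈ 1.1849 bits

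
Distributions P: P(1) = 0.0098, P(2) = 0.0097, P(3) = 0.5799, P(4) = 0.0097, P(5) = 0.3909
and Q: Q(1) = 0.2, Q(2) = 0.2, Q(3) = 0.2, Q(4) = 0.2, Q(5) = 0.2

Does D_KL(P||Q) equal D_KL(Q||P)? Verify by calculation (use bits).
D_KL(P||Q) = 1.1412 bits, D_KL(Q||P) = 2.1160 bits. No — D_KL(P||Q) ≠ D_KL(Q||P) for this pair.

D_KL(P||Q) = Σ P(x) log₂(P(x)/Q(x))

Computing term by term:
  P(1)·log₂(P(1)/Q(1)) = 0.0098·log₂(0.0098/0.2) = -0.04264
  P(2)·log₂(P(2)/Q(2)) = 0.0097·log₂(0.0097/0.2) = -0.04235
  P(3)·log₂(P(3)/Q(3)) = 0.5799·log₂(0.5799/0.2) = 0.89061
  P(4)·log₂(P(4)/Q(4)) = 0.0097·log₂(0.0097/0.2) = -0.04235
  P(5)·log₂(P(5)/Q(5)) = 0.3909·log₂(0.3909/0.2) = 0.37792

D_KL(P||Q) = -0.04264 - 0.04235 + 0.89061 - 0.04235 + 0.37792 = 1.14119 ≈ 1.1412 bits

D_KL(Q||P) = Σ Q(x) log₂(Q(x)/P(x))

Computing term by term:
  Q(1)·log₂(Q(1)/P(1)) = 0.2·log₂(0.2/0.0098) = 0.87021
  Q(2)·log₂(Q(2)/P(2)) = 0.2·log₂(0.2/0.0097) = 0.87317
  Q(3)·log₂(Q(3)/P(3)) = 0.2·log₂(0.2/0.5799) = -0.30716
  Q(4)·log₂(Q(4)/P(4)) = 0.2·log₂(0.2/0.0097) = 0.87317
  Q(5)·log₂(Q(5)/P(5)) = 0.2·log₂(0.2/0.3909) = -0.19336

D_KL(Q||P) = 0.87021 + 0.87317 - 0.30716 + 0.87317 - 0.19336 = 2.11603 ≈ 2.1160 bits

These are NOT equal (difference: 0.9748 bits). KL divergence is asymmetric: D_KL(P||Q) ≠ D_KL(Q||P) in general.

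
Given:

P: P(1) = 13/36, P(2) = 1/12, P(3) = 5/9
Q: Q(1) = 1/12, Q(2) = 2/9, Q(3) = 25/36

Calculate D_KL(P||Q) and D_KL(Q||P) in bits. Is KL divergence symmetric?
D_KL(P||Q) = 0.4672 bits, D_KL(Q||P) = 0.3617 bits. No, KL divergence is not symmetric.

D_KL(P||Q) = Σ P(x) log₂(P(x)/Q(x))

Computing term by term:
  P(1)·log₂(P(1)/Q(1)) = (13/36)·log₂((13/36)/(1/12)) = 0.76392
  P(2)·log₂(P(2)/Q(2)) = (1/12)·log₂((1/12)/(2/9)) = -0.11792
  P(3)·log₂(P(3)/Q(3)) = (5/9)·log₂((5/9)/(25/36)) = -0.17885

D_KL(P||Q) = 0.76392 - 0.11792 - 0.17885 = 0.46715 ≈ 0.4672 bits

D_KL(Q||P) = Σ Q(x) log₂(Q(x)/P(x))

Computing term by term:
  Q(1)·log₂(Q(1)/P(1)) = (1/12)·log₂((1/12)/(13/36)) = -0.17629
  Q(2)·log₂(Q(2)/P(2)) = (2/9)·log₂((2/9)/(1/12)) = 0.31445
  Q(3)·log₂(Q(3)/P(3)) = (25/36)·log₂((25/36)/(5/9)) = 0.22356

D_KL(Q||P) = -0.17629 + 0.31445 + 0.22356 = 0.36172 ≈ 0.3617 bits

These are NOT equal (difference: 0.1055 bits). KL divergence is asymmetric: D_KL(P||Q) ≠ D_KL(Q||P) in general.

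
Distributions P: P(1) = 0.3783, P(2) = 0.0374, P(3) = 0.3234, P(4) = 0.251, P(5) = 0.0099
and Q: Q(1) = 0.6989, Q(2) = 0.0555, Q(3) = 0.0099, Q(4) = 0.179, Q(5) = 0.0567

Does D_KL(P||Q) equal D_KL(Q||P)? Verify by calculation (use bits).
D_KL(P||Q) = 1.3678 bits, D_KL(Q||P) = 0.6562 bits. No — D_KL(P||Q) ≠ D_KL(Q||P) for this pair.

D_KL(P||Q) = Σ P(x) log₂(P(x)/Q(x))

Computing term by term:
  P(1)·log₂(P(1)/Q(1)) = 0.3783·log₂(0.3783/0.6989) = -0.33501
  P(2)·log₂(P(2)/Q(2)) = 0.0374·log₂(0.0374/0.0555) = -0.02130
  P(3)·log₂(P(3)/Q(3)) = 0.3234·log₂(0.3234/0.0099) = 1.62662
  P(4)·log₂(P(4)/Q(4)) = 0.251·log₂(0.251/0.179) = 0.12242
  P(5)·log₂(P(5)/Q(5)) = 0.0099·log₂(0.0099/0.0567) = -0.02493

D_KL(P||Q) = -0.33501 - 0.02130 + 1.62662 + 0.12242 - 0.02493 = 1.36780 ≈ 1.3678 bits

D_KL(Q||P) = Σ Q(x) log₂(Q(x)/P(x))

Computing term by term:
  Q(1)·log₂(Q(1)/P(1)) = 0.6989·log₂(0.6989/0.3783) = 0.61891
  Q(2)·log₂(Q(2)/P(2)) = 0.0555·log₂(0.0555/0.0374) = 0.03160
  Q(3)·log₂(Q(3)/P(3)) = 0.0099·log₂(0.0099/0.3234) = -0.04979
  Q(4)·log₂(Q(4)/P(4)) = 0.179·log₂(0.179/0.251) = -0.08730
  Q(5)·log₂(Q(5)/P(5)) = 0.0567·log₂(0.0567/0.0099) = 0.14276

D_KL(Q||P) = 0.61891 + 0.03160 - 0.04979 - 0.08730 + 0.14276 = 0.65618 ≈ 0.6562 bits

These are NOT equal (difference: 0.7116 bits). KL divergence is asymmetric: D_KL(P||Q) ≠ D_KL(Q||P) in general.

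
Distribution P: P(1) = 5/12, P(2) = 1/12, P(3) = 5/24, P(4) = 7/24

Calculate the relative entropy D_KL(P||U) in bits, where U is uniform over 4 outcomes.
0.1851 bits

U(i) = 1/4 for all i

D_KL(P||U) = Σ P(x) log₂(P(x) / (1/4))
           = Σ P(x) log₂(P(x)) + log₂(4)
           = log₂(4) - H(P)

H(P) = -Σ P(x) log₂(P(x)):
  -P(1)·log₂(P(1)) = -(5/12)·log₂(5/12) = 0.52626
  -P(2)·log₂(P(2)) = -(1/12)·log₂(1/12) = 0.29875
  -P(3)·log₂(P(3)) = -(5/24)·log₂(5/24) = 0.47147
  -P(4)·log₂(P(4)) = -(7/24)·log₂(7/24) = 0.51847
H(P) = 0.52626 + 0.29875 + 0.47147 + 0.51847 = 1.81495 bits

log₂(4) = 2.00000 bits

D_KL(P||U) = 2.00000 - 1.81495 = 0.18505 ≈ 0.1851 bits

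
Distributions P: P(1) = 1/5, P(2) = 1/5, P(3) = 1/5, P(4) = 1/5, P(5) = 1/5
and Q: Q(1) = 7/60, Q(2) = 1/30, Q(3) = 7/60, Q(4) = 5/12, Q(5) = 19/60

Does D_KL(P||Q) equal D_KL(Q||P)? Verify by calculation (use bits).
D_KL(P||Q) = 0.4837 bits, D_KL(Q||P) = 0.3835 bits. No — D_KL(P||Q) ≠ D_KL(Q||P) for this pair.

D_KL(P||Q) = Σ P(x) log₂(P(x)/Q(x))

Computing term by term:
  P(1)·log₂(P(1)/Q(1)) = (1/5)·log₂((1/5)/(7/60)) = 0.15552
  P(2)·log₂(P(2)/Q(2)) = (1/5)·log₂((1/5)/(1/30)) = 0.51699
  P(3)·log₂(P(3)/Q(3)) = (1/5)·log₂((1/5)/(7/60)) = 0.15552
  P(4)·log₂(P(4)/Q(4)) = (1/5)·log₂((1/5)/(5/12)) = -0.21178
  P(5)·log₂(P(5)/Q(5)) = (1/5)·log₂((1/5)/(19/60)) = -0.13259

D_KL(P||Q) = 0.15552 + 0.51699 + 0.15552 - 0.21178 - 0.13259 = 0.48366 ≈ 0.4837 bits

D_KL(Q||P) = Σ Q(x) log₂(Q(x)/P(x))

Computing term by term:
  Q(1)·log₂(Q(1)/P(1)) = (7/60)·log₂((7/60)/(1/5)) = -0.09072
  Q(2)·log₂(Q(2)/P(2)) = (1/30)·log₂((1/30)/(1/5)) = -0.08617
  Q(3)·log₂(Q(3)/P(3)) = (7/60)·log₂((7/60)/(1/5)) = -0.09072
  Q(4)·log₂(Q(4)/P(4)) = (5/12)·log₂((5/12)/(1/5)) = 0.44121
  Q(5)·log₂(Q(5)/P(5)) = (19/60)·log₂((19/60)/(1/5)) = 0.20994

D_KL(Q||P) = -0.09072 - 0.08617 - 0.09072 + 0.44121 + 0.20994 = 0.38354 ≈ 0.3835 bits

These are NOT equal (difference: 0.1002 bits). KL divergence is asymmetric: D_KL(P||Q) ≠ D_KL(Q||P) in general.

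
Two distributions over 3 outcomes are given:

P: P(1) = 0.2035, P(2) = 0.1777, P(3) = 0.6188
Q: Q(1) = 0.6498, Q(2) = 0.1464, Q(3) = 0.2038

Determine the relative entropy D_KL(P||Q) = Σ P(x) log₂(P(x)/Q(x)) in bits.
0.7003 bits

D_KL(P||Q) = Σ P(x) log₂(P(x)/Q(x))

Computing term by term:
  P(1)·log₂(P(1)/Q(1)) = 0.2035·log₂(0.2035/0.6498) = -0.34086
  P(2)·log₂(P(2)/Q(2)) = 0.1777·log₂(0.1777/0.1464) = 0.04967
  P(3)·log₂(P(3)/Q(3)) = 0.6188·log₂(0.6188/0.2038) = 0.99152

D_KL(P||Q) = -0.34086 + 0.04967 + 0.99152 = 0.70033 ≈ 0.7003 bits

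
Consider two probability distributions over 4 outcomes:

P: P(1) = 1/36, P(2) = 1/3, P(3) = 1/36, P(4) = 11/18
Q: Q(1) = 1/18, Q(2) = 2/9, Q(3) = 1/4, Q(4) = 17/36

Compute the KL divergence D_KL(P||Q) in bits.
0.3065 bits

D_KL(P||Q) = Σ P(x) log₂(P(x)/Q(x))

Computing term by term:
  P(1)·log₂(P(1)/Q(1)) = (1/36)·log₂((1/36)/(1/18)) = -0.02778
  P(2)·log₂(P(2)/Q(2)) = (1/3)·log₂((1/3)/(2/9)) = 0.19499
  P(3)·log₂(P(3)/Q(3)) = (1/36)·log₂((1/36)/(1/4)) = -0.08805
  P(4)·log₂(P(4)/Q(4)) = (11/18)·log₂((11/18)/(17/36)) = 0.22731

D_KL(P||Q) = -0.02778 + 0.19499 - 0.08805 + 0.22731 = 0.30647 ≈ 0.3065 bits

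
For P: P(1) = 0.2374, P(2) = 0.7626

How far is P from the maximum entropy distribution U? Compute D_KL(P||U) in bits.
0.2093 bits

U(i) = 1/2 for all i

D_KL(P||U) = Σ P(x) log₂(P(x) / (1/2))
           = Σ P(x) log₂(P(x)) + log₂(2)
           = log₂(2) - H(P)

H(P) = -Σ P(x) log₂(P(x)):
  -P(1)·log₂(P(1)) = -(0.2374)·log₂(0.2374) = 0.49251
  -P(2)·log₂(P(2)) = -(0.7626)·log₂(0.7626) = 0.29818
H(P) = 0.49251 + 0.29818 = 0.79069 bits

log₂(2) = 1.00000 bits

D_KL(P||U) = 1.00000 - 0.79069 = 0.20931 ≈ 0.2093 bits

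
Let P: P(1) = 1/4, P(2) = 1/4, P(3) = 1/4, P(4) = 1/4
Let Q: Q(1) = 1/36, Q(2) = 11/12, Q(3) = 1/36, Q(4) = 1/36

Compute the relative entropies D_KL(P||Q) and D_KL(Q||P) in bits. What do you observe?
D_KL(P||Q) = 1.9088 bits, D_KL(Q||P) = 1.4541 bits. The two directions give different values (D_KL(P||Q) exceeds D_KL(Q||P) by 0.4547 bits): KL divergence is asymmetric.

D_KL(P||Q) = Σ P(x) log₂(P(x)/Q(x))

Computing term by term:
  P(1)·log₂(P(1)/Q(1)) = (1/4)·log₂((1/4)/(1/36)) = 0.79248
  P(2)·log₂(P(2)/Q(2)) = (1/4)·log₂((1/4)/(11/12)) = -0.46862
  P(3)·log₂(P(3)/Q(3)) = (1/4)·log₂((1/4)/(1/36)) = 0.79248
  P(4)·log₂(P(4)/Q(4)) = (1/4)·log₂((1/4)/(1/36)) = 0.79248

D_KL(P||Q) = 0.79248 - 0.46862 + 0.79248 + 0.79248 = 1.90882 ≈ 1.9088 bits

D_KL(Q||P) = Σ Q(x) log₂(Q(x)/P(x))

Computing term by term:
  Q(1)·log₂(Q(1)/P(1)) = (1/36)·log₂((1/36)/(1/4)) = -0.08805
  Q(2)·log₂(Q(2)/P(2)) = (11/12)·log₂((11/12)/(1/4)) = 1.71826
  Q(3)·log₂(Q(3)/P(3)) = (1/36)·log₂((1/36)/(1/4)) = -0.08805
  Q(4)·log₂(Q(4)/P(4)) = (1/36)·log₂((1/36)/(1/4)) = -0.08805

D_KL(Q||P) = -0.08805 + 1.71826 - 0.08805 - 0.08805 = 1.45411 ≈ 1.4541 bits

These are NOT equal (difference: 0.4547 bits). KL divergence is asymmetric: D_KL(P||Q) ≠ D_KL(Q||P) in general.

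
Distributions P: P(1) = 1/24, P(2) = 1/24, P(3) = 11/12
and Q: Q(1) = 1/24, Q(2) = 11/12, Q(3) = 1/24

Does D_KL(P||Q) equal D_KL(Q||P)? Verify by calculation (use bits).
D_KL(P||Q) = 3.9020 bits, D_KL(Q||P) = 3.9020 bits. Yes — for this pair D_KL(P||Q) = D_KL(Q||P).

D_KL(P||Q) = Σ P(x) log₂(P(x)/Q(x))

Computing term by term:
  P(1)·log₂(P(1)/Q(1)) = (1/24)·log₂((1/24)/(1/24)) = 0.00000
  P(2)·log₂(P(2)/Q(2)) = (1/24)·log₂((1/24)/(11/12)) = -0.18581
  P(3)·log₂(P(3)/Q(3)) = (11/12)·log₂((11/12)/(1/24)) = 4.08781

D_KL(P||Q) = 0.00000 - 0.18581 + 4.08781 = 3.90200 ≈ 3.9020 bits

D_KL(Q||P) = Σ Q(x) log₂(Q(x)/P(x))

Computing term by term:
  Q(1)·log₂(Q(1)/P(1)) = (1/24)·log₂((1/24)/(1/24)) = 0.00000
  Q(2)·log₂(Q(2)/P(2)) = (11/12)·log₂((11/12)/(1/24)) = 4.08781
  Q(3)·log₂(Q(3)/P(3)) = (1/24)·log₂((1/24)/(11/12)) = -0.18581

D_KL(Q||P) = 0.00000 + 4.08781 - 0.18581 = 3.90200 ≈ 3.9020 bits

These ARE equal here. Q is P with outcomes relabeled (Q(2) = P(3), Q(3) = P(2)) by a relabeling that is its own inverse, so the two sums contain exactly the same terms in a different order. This is a special case — KL divergence is not symmetric in general: D_KL(P||Q) ≠ D_KL(Q||P) for most P, Q.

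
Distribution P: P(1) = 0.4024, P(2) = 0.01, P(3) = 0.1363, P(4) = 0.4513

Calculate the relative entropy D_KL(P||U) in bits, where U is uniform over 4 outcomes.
0.4952 bits

U(i) = 1/4 for all i

D_KL(P||U) = Σ P(x) log₂(P(x) / (1/4))
           = Σ P(x) log₂(P(x)) + log₂(4)
           = log₂(4) - H(P)

H(P) = -Σ P(x) log₂(P(x)):
  -P(1)·log₂(P(1)) = -(0.4024)·log₂(0.4024) = 0.52847
  -P(2)·log₂(P(2)) = -(0.01)·log₂(0.01) = 0.06644
  -P(3)·log₂(P(3)) = -(0.1363)·log₂(0.1363) = 0.39188
  -P(4)·log₂(P(4)) = -(0.4513)·log₂(0.4513) = 0.51802
H(P) = 0.52847 + 0.06644 + 0.39188 + 0.51802 = 1.50481 bits

log₂(4) = 2.00000 bits

D_KL(P||U) = 2.00000 - 1.50481 = 0.49519 ≈ 0.4952 bits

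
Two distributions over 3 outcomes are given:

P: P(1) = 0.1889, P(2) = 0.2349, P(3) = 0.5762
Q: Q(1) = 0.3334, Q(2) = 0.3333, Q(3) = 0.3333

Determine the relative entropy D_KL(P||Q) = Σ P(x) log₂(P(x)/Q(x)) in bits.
0.1817 bits

D_KL(P||Q) = Σ P(x) log₂(P(x)/Q(x))

Computing term by term:
  P(1)·log₂(P(1)/Q(1)) = 0.1889·log₂(0.1889/0.3334) = -0.15483
  P(2)·log₂(P(2)/Q(2)) = 0.2349·log₂(0.2349/0.3333) = -0.11857
  P(3)·log₂(P(3)/Q(3)) = 0.5762·log₂(0.5762/0.3333) = 0.45505

D_KL(P||Q) = -0.15483 - 0.11857 + 0.45505 = 0.18165 ≈ 0.1817 bits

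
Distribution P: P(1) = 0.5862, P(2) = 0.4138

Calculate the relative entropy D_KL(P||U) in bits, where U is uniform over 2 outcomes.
0.0215 bits

U(i) = 1/2 for all i

D_KL(P||U) = Σ P(x) log₂(P(x) / (1/2))
           = Σ P(x) log₂(P(x)) + log₂(2)
           = log₂(2) - H(P)

H(P) = -Σ P(x) log₂(P(x)):
  -P(1)·log₂(P(1)) = -(0.5862)·log₂(0.5862) = 0.45169
  -P(2)·log₂(P(2)) = -(0.4138)·log₂(0.4138) = 0.52677
H(P) = 0.45169 + 0.52677 = 0.97846 bits

log₂(2) = 1.00000 bits

D_KL(P||U) = 1.00000 - 0.97846 = 0.02154 ≈ 0.0215 bits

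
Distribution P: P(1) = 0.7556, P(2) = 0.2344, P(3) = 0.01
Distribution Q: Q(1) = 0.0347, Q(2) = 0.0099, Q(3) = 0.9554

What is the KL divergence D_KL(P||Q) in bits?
4.3627 bits

D_KL(P||Q) = Σ P(x) log₂(P(x)/Q(x))

Computing term by term:
  P(1)·log₂(P(1)/Q(1)) = 0.7556·log₂(0.7556/0.0347) = 3.35835
  P(2)·log₂(P(2)/Q(2)) = 0.2344·log₂(0.2344/0.0099) = 1.07013
  P(3)·log₂(P(3)/Q(3)) = 0.01·log₂(0.01/0.9554) = -0.06578

D_KL(P||Q) = 3.35835 + 1.07013 - 0.06578 = 4.36270 ≈ 4.3627 bits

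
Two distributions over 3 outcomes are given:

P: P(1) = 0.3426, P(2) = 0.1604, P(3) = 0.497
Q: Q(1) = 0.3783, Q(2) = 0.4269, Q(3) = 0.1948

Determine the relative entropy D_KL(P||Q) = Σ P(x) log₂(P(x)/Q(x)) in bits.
0.3961 bits

D_KL(P||Q) = Σ P(x) log₂(P(x)/Q(x))

Computing term by term:
  P(1)·log₂(P(1)/Q(1)) = 0.3426·log₂(0.3426/0.3783) = -0.04899
  P(2)·log₂(P(2)/Q(2)) = 0.1604·log₂(0.1604/0.4269) = -0.22652
  P(3)·log₂(P(3)/Q(3)) = 0.497·log₂(0.497/0.1948) = 0.67157

D_KL(P||Q) = -0.04899 - 0.22652 + 0.67157 = 0.39606 ≈ 0.3961 bits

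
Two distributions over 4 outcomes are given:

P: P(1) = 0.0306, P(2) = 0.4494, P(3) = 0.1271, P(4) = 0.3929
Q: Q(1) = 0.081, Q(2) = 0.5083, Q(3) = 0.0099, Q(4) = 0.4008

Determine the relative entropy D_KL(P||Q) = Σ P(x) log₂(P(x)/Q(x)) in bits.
0.3339 bits

D_KL(P||Q) = Σ P(x) log₂(P(x)/Q(x))

Computing term by term:
  P(1)·log₂(P(1)/Q(1)) = 0.0306·log₂(0.0306/0.081) = -0.04297
  P(2)·log₂(P(2)/Q(2)) = 0.4494·log₂(0.4494/0.5083) = -0.07985
  P(3)·log₂(P(3)/Q(3)) = 0.1271·log₂(0.1271/0.0099) = 0.46803
  P(4)·log₂(P(4)/Q(4)) = 0.3929·log₂(0.3929/0.4008) = -0.01128

D_KL(P||Q) = -0.04297 - 0.07985 + 0.46803 - 0.01128 = 0.33393 ≈ 0.3339 bits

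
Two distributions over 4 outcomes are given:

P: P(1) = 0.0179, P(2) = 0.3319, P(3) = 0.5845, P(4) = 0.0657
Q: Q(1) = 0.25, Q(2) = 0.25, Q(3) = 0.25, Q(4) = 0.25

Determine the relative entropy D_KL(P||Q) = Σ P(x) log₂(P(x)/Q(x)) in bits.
0.6571 bits

D_KL(P||Q) = Σ P(x) log₂(P(x)/Q(x))

Computing term by term:
  P(1)·log₂(P(1)/Q(1)) = 0.0179·log₂(0.0179/0.25) = -0.06809
  P(2)·log₂(P(2)/Q(2)) = 0.3319·log₂(0.3319/0.25) = 0.13569
  P(3)·log₂(P(3)/Q(3)) = 0.5845·log₂(0.5845/0.25) = 0.71617
  P(4)·log₂(P(4)/Q(4)) = 0.0657·log₂(0.0657/0.25) = -0.12667

D_KL(P||Q) = -0.06809 + 0.13569 + 0.71617 - 0.12667 = 0.65710 ≈ 0.6571 bits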